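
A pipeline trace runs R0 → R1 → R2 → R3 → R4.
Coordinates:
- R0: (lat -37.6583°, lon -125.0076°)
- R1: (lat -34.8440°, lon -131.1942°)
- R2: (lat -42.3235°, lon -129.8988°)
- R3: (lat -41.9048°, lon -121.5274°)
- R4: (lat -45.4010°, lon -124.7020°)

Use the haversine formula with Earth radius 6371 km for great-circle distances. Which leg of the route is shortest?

Leg distances:
R0→R1: 636.7 km
R1→R2: 839.2 km
R2→R3: 691.8 km
R3→R4: 465.1 km
The shortest leg is R3–R4 at 465.1 km.

R3–R4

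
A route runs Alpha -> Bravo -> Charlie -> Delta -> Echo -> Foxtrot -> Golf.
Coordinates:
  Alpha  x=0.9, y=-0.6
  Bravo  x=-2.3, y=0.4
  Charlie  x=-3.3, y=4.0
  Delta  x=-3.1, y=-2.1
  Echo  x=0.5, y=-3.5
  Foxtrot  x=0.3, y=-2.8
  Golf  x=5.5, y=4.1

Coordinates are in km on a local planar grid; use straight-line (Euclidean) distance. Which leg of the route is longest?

Foxtrot–Golf

Leg distances:
Alpha→Bravo: 3.4 km
Bravo→Charlie: 3.7 km
Charlie→Delta: 6.1 km
Delta→Echo: 3.9 km
Echo→Foxtrot: 0.7 km
Foxtrot→Golf: 8.6 km
The longest leg is Foxtrot–Golf at 8.6 km.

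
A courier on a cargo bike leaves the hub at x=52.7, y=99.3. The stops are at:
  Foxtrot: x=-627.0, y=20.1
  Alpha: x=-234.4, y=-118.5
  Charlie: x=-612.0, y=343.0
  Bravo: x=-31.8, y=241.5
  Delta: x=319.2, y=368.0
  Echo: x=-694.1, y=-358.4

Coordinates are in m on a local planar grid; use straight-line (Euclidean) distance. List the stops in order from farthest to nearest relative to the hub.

Echo, Charlie, Foxtrot, Delta, Alpha, Bravo

Distances from the hub:
Echo x=-694.1, y=-358.4: 875.9 m
Charlie x=-612.0, y=343.0: 708.0 m
Foxtrot x=-627.0, y=20.1: 684.3 m
Delta x=319.2, y=368.0: 378.4 m
Alpha x=-234.4, y=-118.5: 360.4 m
Bravo x=-31.8, y=241.5: 165.4 m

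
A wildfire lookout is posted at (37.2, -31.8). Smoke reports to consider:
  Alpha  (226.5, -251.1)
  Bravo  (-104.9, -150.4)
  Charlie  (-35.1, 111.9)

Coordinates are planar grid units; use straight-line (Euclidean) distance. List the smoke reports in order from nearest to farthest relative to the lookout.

Computing each straight-line distance from (37.2, -31.8):
Charlie (-35.1, 111.9): 160.9
Bravo (-104.9, -150.4): 185.1
Alpha (226.5, -251.1): 289.7

Charlie, Bravo, Alpha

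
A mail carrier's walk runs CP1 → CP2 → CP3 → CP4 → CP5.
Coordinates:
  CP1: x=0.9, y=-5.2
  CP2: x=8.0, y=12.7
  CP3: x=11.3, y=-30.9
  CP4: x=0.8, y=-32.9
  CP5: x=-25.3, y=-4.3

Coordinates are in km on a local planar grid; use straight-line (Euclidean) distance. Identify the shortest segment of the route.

Leg distances:
CP1→CP2: 19.3 km
CP2→CP3: 43.7 km
CP3→CP4: 10.7 km
CP4→CP5: 38.7 km
The shortest leg is CP3–CP4 at 10.7 km.

CP3–CP4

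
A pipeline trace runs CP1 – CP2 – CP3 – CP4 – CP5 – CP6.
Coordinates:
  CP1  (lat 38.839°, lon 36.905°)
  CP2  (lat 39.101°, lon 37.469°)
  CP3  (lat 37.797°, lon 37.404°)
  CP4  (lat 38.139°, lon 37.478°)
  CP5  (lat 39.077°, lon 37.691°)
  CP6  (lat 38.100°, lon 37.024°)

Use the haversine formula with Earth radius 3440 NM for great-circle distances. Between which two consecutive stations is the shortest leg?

Leg distances:
CP1→CP2: 30.7 NM
CP2→CP3: 78.4 NM
CP3→CP4: 20.8 NM
CP4→CP5: 57.2 NM
CP5→CP6: 66.5 NM
The shortest leg is CP3–CP4 at 20.8 NM.

CP3–CP4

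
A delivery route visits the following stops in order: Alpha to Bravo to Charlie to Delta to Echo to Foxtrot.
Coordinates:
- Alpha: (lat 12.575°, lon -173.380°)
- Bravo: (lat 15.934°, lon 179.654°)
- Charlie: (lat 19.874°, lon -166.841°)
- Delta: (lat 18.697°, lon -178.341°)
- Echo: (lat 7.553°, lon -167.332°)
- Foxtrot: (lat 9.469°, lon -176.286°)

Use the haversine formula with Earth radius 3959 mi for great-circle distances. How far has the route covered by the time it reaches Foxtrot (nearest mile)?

Leg distances:
Alpha→Bravo: 521.0 mi  (cumulative 521.0 mi)
Bravo→Charlie: 928.4 mi  (cumulative 1449.3 mi)
Charlie→Delta: 754.3 mi  (cumulative 2203.6 mi)
Delta→Echo: 1067.5 mi  (cumulative 3271.2 mi)
Echo→Foxtrot: 626.0 mi  (cumulative 3897.2 mi)
Cumulative distance at Foxtrot ≈ 3897 mi.

3897 mi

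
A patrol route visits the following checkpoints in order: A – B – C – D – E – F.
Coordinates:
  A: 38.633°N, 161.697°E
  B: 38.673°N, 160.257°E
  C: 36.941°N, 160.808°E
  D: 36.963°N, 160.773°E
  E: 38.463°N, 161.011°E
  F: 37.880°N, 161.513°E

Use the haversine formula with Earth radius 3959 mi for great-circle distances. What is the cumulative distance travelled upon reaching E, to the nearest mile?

Leg distances:
A→B: 77.8 mi  (cumulative 77.8 mi)
B→C: 123.4 mi  (cumulative 201.2 mi)
C→D: 2.5 mi  (cumulative 203.6 mi)
D→E: 104.5 mi  (cumulative 308.1 mi)
Cumulative distance at E ≈ 308 mi.

308 mi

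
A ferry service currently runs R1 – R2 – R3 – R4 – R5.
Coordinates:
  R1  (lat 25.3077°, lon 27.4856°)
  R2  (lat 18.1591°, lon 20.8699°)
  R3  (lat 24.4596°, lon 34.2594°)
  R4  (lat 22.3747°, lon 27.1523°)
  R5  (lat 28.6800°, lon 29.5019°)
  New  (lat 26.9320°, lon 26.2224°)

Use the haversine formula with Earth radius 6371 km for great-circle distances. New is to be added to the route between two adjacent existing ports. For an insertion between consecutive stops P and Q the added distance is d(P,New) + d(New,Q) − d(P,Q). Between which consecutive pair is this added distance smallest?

between R4 and R5

Added distance for inserting New between each consecutive pair:
R1–R2: 291.8 km
R2–R3: 417.4 km
R3–R4: 604.9 km
R4–R5: 152.3 km
Smallest added distance is 152.3 km, inserting between R4 and R5.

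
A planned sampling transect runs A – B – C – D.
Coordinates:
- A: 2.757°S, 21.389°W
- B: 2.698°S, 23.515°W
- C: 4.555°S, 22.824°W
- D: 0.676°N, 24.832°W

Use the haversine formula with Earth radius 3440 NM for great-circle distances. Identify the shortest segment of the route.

B–C

Leg distances:
A→B: 127.5 NM
B→C: 118.9 NM
C→D: 336.4 NM
The shortest leg is B–C at 118.9 NM.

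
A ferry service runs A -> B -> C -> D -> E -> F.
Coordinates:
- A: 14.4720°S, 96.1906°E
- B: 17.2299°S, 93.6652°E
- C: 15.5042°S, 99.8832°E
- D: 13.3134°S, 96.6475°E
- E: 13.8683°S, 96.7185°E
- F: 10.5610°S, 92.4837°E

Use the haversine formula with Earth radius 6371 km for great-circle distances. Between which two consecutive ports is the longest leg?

Leg distances:
A→B: 408.7 km
B→C: 690.5 km
C→D: 425.2 km
D→E: 62.2 km
E→F: 589.1 km
The longest leg is B–C at 690.5 km.

B–C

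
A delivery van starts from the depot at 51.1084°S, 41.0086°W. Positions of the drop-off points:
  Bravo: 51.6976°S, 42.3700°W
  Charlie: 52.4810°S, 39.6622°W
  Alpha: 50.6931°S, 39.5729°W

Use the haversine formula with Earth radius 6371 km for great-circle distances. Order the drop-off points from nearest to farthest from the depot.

Distance from the depot at 51.1084°S, 41.0086°W to each:
Alpha 50.6931°S, 39.5729°W: 110.8 km
Bravo 51.6976°S, 42.3700°W: 114.9 km
Charlie 52.4810°S, 39.6622°W: 178.5 km

Alpha, Bravo, Charlie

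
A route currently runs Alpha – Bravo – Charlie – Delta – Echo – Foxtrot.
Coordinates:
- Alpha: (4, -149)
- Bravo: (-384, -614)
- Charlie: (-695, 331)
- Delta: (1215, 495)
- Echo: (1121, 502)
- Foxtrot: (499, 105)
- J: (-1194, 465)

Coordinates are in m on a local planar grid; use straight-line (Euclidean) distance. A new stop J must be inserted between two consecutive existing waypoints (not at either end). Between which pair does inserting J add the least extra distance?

Added distance for inserting J between each consecutive pair:
Alpha–Bravo: 2089.8 m
Bravo–Charlie: 871.0 m
Charlie–Delta: 1008.8 m
Delta–Echo: 4630.2 m
Echo–Foxtrot: 3308.3 m
Smallest added distance is 871.0 m, inserting between Bravo and Charlie.

between Bravo and Charlie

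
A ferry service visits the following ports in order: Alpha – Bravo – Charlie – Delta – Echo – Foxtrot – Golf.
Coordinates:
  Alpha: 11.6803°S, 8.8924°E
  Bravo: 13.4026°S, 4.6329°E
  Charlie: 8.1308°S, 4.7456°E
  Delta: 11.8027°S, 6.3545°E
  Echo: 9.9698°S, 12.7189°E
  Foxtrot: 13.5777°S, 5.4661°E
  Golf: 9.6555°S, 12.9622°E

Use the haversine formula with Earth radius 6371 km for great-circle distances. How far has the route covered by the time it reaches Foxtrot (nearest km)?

Leg distances:
Alpha→Bravo: 500.4 km  (cumulative 500.4 km)
Bravo→Charlie: 586.3 km  (cumulative 1086.7 km)
Charlie→Delta: 444.7 km  (cumulative 1531.4 km)
Delta→Echo: 724.2 km  (cumulative 2255.6 km)
Echo→Foxtrot: 885.4 km  (cumulative 3141.0 km)
Cumulative distance at Foxtrot ≈ 3141 km.

3141 km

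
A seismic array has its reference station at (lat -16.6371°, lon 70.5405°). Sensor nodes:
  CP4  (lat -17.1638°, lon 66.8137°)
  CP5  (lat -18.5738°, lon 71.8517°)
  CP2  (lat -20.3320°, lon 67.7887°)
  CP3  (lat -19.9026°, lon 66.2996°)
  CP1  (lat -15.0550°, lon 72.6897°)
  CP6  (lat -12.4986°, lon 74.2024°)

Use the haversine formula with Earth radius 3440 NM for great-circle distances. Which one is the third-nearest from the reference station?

Distance to each, sorted:
CP5: 138.4 NM
CP1: 156.3 NM
CP4: 216.4 NM
CP2: 271.6 NM
CP3: 311.2 NM
CP6: 327.1 NM
The third-nearest is CP4 at 216.4 NM.

CP4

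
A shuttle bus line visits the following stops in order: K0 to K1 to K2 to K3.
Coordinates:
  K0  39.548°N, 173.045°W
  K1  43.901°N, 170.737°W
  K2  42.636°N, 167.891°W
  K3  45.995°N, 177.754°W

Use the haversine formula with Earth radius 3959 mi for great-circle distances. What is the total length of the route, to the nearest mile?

1031 mi

Leg distances:
K0→K1: 323.4 mi  (cumulative 323.4 mi)
K1→K2: 167.7 mi  (cumulative 491.2 mi)
K2→K3: 539.5 mi  (cumulative 1030.7 mi)
Total route length ≈ 1031 mi.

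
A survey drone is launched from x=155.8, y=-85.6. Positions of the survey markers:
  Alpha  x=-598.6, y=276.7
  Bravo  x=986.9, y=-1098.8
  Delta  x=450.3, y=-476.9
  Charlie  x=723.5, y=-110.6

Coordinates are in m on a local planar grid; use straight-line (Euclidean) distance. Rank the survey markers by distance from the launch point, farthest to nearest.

Computing each straight-line distance from x=155.8, y=-85.6:
Bravo x=986.9, y=-1098.8: 1310.5 m
Alpha x=-598.6, y=276.7: 836.9 m
Charlie x=723.5, y=-110.6: 568.3 m
Delta x=450.3, y=-476.9: 489.7 m

Bravo, Alpha, Charlie, Delta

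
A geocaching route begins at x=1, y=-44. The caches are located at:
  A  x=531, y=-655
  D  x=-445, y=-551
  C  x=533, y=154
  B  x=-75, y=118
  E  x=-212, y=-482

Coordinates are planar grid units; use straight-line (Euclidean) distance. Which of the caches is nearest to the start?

B

Distances from the start (x=1, y=-44):
B: 178.9
E: 487.0
C: 567.7
D: 675.3
A: 808.8
The nearest is B at 178.9.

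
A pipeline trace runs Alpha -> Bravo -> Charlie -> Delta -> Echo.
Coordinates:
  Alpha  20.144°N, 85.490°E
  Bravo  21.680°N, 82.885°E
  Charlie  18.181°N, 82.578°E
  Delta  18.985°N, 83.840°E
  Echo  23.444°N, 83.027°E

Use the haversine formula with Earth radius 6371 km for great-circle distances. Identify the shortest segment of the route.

Leg distances:
Alpha→Bravo: 320.0 km
Bravo→Charlie: 390.4 km
Charlie→Delta: 160.3 km
Delta→Echo: 502.9 km
The shortest leg is Charlie–Delta at 160.3 km.

Charlie–Delta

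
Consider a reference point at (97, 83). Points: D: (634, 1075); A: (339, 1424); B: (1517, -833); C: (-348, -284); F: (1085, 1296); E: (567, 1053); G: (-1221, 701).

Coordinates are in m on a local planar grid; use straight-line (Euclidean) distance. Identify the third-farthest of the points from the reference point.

G

Distance to each, sorted:
B: 1689.8 m
F: 1564.5 m
G: 1455.7 m
A: 1362.7 m
D: 1128.0 m
E: 1077.9 m
C: 576.8 m
The third-farthest is G at 1455.7 m.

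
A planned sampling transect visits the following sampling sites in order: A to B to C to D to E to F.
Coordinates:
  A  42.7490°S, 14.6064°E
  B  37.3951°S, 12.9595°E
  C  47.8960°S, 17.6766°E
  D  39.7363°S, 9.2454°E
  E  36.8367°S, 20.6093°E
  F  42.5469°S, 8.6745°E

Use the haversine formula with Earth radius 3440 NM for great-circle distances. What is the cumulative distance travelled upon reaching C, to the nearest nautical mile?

Leg distances:
A→B: 330.2 NM  (cumulative 330.2 NM)
B→C: 663.7 NM  (cumulative 993.9 NM)
Cumulative distance at C ≈ 994 NM.

994 NM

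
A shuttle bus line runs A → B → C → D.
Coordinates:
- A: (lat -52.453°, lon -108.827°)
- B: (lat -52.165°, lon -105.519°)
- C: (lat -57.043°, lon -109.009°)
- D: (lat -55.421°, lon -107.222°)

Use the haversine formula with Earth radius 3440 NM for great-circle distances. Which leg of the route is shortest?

Leg distances:
A→B: 122.6 NM
B→C: 316.9 NM
C→D: 114.2 NM
The shortest leg is C–D at 114.2 NM.

C–D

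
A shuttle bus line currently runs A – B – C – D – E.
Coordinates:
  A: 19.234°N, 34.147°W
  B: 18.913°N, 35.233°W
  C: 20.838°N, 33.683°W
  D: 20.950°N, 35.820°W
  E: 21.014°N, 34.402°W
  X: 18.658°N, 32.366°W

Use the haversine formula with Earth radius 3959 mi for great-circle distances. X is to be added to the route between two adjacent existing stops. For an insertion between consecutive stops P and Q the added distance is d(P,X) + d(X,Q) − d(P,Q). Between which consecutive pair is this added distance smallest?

between B and C

Added distance for inserting X between each consecutive pair:
A–B: 237.1 mi
B–C: 194.8 mi
C–D: 309.9 mi
D–E: 393.0 mi
Smallest added distance is 194.8 mi, inserting between B and C.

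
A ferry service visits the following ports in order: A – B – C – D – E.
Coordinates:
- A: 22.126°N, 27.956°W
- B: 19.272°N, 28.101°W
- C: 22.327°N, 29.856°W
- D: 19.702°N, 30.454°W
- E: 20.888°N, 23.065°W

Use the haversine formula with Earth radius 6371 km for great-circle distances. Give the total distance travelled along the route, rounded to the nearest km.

Leg distances:
A→B: 317.7 km  (cumulative 317.7 km)
B→C: 385.6 km  (cumulative 703.3 km)
C→D: 298.4 km  (cumulative 1001.7 km)
D→E: 781.7 km  (cumulative 1783.4 km)
Total route length ≈ 1783 km.

1783 km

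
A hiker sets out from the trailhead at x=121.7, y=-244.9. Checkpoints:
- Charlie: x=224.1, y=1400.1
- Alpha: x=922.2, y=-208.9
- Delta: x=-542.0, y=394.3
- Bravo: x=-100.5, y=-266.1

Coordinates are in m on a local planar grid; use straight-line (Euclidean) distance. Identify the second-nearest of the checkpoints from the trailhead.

Alpha

Distances from the trailhead (x=121.7, y=-244.9):
Bravo: 223.2 m
Alpha: 801.3 m
Delta: 921.5 m
Charlie: 1648.2 m
The second-nearest is Alpha at 801.3 m.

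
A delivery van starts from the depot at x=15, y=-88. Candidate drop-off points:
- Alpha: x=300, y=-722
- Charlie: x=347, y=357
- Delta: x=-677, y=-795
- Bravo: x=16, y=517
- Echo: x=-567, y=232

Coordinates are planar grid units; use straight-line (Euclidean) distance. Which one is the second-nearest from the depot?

Bravo

Distances from the depot (x=15, y=-88):
Charlie: 555.2
Bravo: 605.0
Echo: 664.2
Alpha: 695.1
Delta: 989.3
The second-nearest is Bravo at 605.0.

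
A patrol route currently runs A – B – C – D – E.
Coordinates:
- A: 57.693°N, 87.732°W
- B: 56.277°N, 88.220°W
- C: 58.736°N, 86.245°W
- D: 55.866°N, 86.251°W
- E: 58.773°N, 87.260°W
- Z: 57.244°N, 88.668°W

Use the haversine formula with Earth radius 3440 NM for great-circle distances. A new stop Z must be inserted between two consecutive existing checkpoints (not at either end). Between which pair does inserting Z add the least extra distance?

Added distance for inserting Z between each consecutive pair:
A–B: 13.9 NM
B–C: 17.3 NM
C–D: 60.9 NM
D–E: 39.6 NM
Smallest added distance is 13.9 NM, inserting between A and B.

between A and B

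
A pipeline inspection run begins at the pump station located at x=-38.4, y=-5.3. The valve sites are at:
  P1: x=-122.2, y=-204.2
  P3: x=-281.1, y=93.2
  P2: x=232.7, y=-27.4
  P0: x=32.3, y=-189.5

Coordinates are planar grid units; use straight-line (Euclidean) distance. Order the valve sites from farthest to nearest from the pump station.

P2, P3, P1, P0

Computing each straight-line distance from x=-38.4, y=-5.3:
P2 x=232.7, y=-27.4: 272.0
P3 x=-281.1, y=93.2: 261.9
P1 x=-122.2, y=-204.2: 215.8
P0 x=32.3, y=-189.5: 197.3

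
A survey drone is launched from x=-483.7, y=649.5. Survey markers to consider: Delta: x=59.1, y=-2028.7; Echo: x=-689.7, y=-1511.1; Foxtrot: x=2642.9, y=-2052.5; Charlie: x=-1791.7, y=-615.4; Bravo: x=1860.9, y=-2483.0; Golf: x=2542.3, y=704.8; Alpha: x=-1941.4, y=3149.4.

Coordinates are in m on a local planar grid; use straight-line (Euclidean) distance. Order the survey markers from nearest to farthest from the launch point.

Charlie, Echo, Delta, Alpha, Golf, Bravo, Foxtrot

Distances from the launch point:
Charlie x=-1791.7, y=-615.4: 1819.6 m
Echo x=-689.7, y=-1511.1: 2170.4 m
Delta x=59.1, y=-2028.7: 2732.7 m
Alpha x=-1941.4, y=3149.4: 2893.9 m
Golf x=2542.3, y=704.8: 3026.5 m
Bravo x=1860.9, y=-2483.0: 3912.8 m
Foxtrot x=2642.9, y=-2052.5: 4132.4 m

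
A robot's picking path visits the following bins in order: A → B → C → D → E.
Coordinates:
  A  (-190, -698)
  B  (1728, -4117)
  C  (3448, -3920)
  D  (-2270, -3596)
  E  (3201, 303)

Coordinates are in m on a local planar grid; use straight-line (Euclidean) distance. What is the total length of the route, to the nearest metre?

18097 m

Leg distances:
A→B: 3920.2 m  (cumulative 3920.2 m)
B→C: 1731.2 m  (cumulative 5651.5 m)
C→D: 5727.2 m  (cumulative 11378.7 m)
D→E: 6718.2 m  (cumulative 18096.8 m)
Total route length ≈ 18097 m.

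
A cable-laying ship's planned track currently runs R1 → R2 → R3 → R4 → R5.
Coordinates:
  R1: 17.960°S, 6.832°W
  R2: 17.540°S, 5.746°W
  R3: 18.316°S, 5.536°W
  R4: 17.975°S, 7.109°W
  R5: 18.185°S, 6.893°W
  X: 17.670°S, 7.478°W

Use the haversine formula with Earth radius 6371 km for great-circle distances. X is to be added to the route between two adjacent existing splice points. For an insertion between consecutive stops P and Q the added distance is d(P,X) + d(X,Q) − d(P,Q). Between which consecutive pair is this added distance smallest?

Added distance for inserting X between each consecutive pair:
R1–R2: 135.6 km
R2–R3: 312.6 km
R3–R4: 98.8 km
R4–R5: 103.4 km
Smallest added distance is 98.8 km, inserting between R3 and R4.

between R3 and R4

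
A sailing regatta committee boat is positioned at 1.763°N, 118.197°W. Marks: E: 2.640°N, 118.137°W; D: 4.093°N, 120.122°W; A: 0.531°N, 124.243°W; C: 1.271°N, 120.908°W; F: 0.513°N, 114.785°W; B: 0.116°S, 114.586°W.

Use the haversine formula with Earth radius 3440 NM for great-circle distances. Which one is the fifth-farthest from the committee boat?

Distances from the committee boat (1.763°N, 118.197°W):
A: 370.4 NM
B: 244.4 NM
F: 218.1 NM
D: 181.4 NM
C: 165.4 NM
E: 52.8 NM
The fifth-farthest is C at 165.4 NM.

C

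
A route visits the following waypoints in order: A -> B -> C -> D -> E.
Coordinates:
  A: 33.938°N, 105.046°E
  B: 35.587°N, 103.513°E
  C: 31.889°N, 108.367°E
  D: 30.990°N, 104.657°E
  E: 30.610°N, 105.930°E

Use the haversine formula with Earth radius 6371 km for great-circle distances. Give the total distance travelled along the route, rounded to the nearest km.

1334 km

Leg distances:
A→B: 230.7 km  (cumulative 230.7 km)
B→C: 608.6 km  (cumulative 839.3 km)
C→D: 365.9 km  (cumulative 1205.1 km)
D→E: 128.7 km  (cumulative 1333.9 km)
Total route length ≈ 1334 km.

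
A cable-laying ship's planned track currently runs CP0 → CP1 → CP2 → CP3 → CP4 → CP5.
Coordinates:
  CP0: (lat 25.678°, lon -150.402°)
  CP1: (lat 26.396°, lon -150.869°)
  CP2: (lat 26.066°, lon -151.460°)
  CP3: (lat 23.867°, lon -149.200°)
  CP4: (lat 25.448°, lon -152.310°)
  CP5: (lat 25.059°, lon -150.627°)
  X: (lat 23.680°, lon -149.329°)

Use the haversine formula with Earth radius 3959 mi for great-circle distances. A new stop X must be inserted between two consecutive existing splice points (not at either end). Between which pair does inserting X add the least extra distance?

between CP3 and CP4

Added distance for inserting X between each consecutive pair:
CP0–CP1: 307.1 mi
CP1–CP2: 380.0 mi
CP2–CP3: 19.8 mi
CP3–CP4: 15.2 mi
CP4–CP5: 240.6 mi
Smallest added distance is 15.2 mi, inserting between CP3 and CP4.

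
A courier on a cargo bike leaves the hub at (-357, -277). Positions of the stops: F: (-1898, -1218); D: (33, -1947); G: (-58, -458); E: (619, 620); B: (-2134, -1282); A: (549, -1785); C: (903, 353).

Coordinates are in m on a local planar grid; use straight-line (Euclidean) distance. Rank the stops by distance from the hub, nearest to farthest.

Computing each straight-line distance from (-357, -277):
G (-58, -458): 349.5 m
E (619, 620): 1325.6 m
C (903, 353): 1408.7 m
D (33, -1947): 1714.9 m
A (549, -1785): 1759.2 m
F (-1898, -1218): 1805.6 m
B (-2134, -1282): 2041.5 m

G, E, C, D, A, F, B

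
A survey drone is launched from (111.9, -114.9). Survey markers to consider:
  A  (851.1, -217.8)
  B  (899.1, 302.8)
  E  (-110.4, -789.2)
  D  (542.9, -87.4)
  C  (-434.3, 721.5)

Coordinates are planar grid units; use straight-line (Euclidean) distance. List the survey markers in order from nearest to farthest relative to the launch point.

Distance from the launch point at (111.9, -114.9) to each:
D (542.9, -87.4): 431.9
E (-110.4, -789.2): 710.0
A (851.1, -217.8): 746.3
B (899.1, 302.8): 891.2
C (-434.3, 721.5): 998.9

D, E, A, B, C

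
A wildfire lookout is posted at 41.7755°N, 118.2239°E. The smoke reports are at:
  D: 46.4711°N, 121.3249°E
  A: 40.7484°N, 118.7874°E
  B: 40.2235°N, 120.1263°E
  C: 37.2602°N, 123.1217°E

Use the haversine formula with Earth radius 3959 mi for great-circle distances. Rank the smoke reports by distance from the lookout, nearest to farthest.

Distances from the lookout:
A 40.7484°N, 118.7874°E: 76.8 mi
B 40.2235°N, 120.1263°E: 146.1 mi
D 46.4711°N, 121.3249°E: 359.0 mi
C 37.2602°N, 123.1217°E: 406.7 mi

A, B, D, C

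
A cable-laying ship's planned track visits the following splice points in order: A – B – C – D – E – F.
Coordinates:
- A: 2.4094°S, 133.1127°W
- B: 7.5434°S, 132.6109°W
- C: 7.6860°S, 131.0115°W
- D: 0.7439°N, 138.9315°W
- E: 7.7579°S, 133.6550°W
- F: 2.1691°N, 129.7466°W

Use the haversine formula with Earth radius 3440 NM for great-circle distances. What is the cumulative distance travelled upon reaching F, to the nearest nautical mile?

Leg distances:
A→B: 309.7 NM  (cumulative 309.7 NM)
B→C: 95.6 NM  (cumulative 405.3 NM)
C→D: 693.6 NM  (cumulative 1098.8 NM)
D→E: 600.3 NM  (cumulative 1699.1 NM)
E→F: 640.3 NM  (cumulative 2339.5 NM)
Cumulative distance at F ≈ 2339 NM.

2339 NM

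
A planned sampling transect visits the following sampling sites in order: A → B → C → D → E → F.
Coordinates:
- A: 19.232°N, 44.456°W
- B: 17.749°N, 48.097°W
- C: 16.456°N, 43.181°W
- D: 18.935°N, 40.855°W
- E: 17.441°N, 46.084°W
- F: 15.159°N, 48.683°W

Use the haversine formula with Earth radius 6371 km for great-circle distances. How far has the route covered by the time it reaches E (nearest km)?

1906 km

Leg distances:
A→B: 417.9 km  (cumulative 417.9 km)
B→C: 541.9 km  (cumulative 959.7 km)
C→D: 369.7 km  (cumulative 1329.4 km)
D→E: 576.8 km  (cumulative 1906.2 km)
Cumulative distance at E ≈ 1906 km.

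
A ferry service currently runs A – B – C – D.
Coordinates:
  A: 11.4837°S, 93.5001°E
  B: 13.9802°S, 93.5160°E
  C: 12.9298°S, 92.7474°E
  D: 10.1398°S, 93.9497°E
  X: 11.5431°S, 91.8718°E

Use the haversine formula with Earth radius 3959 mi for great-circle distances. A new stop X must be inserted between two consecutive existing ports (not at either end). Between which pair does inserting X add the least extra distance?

between C and D

Added distance for inserting X between each consecutive pair:
A–B: 139.4 mi
B–C: 225.1 mi
C–D: 74.5 mi
Smallest added distance is 74.5 mi, inserting between C and D.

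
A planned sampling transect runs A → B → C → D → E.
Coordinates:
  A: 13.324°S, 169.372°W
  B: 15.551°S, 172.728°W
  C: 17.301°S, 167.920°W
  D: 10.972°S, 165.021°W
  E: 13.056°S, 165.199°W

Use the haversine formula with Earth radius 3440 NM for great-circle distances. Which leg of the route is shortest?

D–E

Leg distances:
A→B: 236.5 NM
B→C: 296.1 NM
C→D: 415.7 NM
D→E: 125.6 NM
The shortest leg is D–E at 125.6 NM.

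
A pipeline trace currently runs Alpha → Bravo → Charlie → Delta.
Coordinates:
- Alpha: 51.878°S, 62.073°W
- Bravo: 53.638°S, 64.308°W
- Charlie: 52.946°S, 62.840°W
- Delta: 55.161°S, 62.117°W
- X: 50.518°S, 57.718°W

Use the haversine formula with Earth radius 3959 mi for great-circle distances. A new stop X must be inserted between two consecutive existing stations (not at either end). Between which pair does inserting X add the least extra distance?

between Alpha and Bravo

Added distance for inserting X between each consecutive pair:
Alpha–Bravo: 410.3 mi
Bravo–Charlie: 551.7 mi
Charlie–Delta: 489.6 mi
Smallest added distance is 410.3 mi, inserting between Alpha and Bravo.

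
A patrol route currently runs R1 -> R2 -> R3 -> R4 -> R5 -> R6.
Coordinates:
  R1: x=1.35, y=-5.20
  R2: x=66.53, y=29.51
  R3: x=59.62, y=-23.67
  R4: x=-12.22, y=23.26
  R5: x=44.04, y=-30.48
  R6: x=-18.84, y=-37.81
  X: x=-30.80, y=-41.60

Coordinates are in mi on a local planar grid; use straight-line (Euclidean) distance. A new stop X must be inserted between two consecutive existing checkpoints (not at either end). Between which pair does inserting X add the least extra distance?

between R5 and R6

Added distance for inserting X between each consecutive pair:
R1–R2: 95.3 mi
R2–R3: 159.1 mi
R3–R4: 73.8 mi
R4–R5: 65.3 mi
R5–R6: 24.9 mi
Smallest added distance is 24.9 mi, inserting between R5 and R6.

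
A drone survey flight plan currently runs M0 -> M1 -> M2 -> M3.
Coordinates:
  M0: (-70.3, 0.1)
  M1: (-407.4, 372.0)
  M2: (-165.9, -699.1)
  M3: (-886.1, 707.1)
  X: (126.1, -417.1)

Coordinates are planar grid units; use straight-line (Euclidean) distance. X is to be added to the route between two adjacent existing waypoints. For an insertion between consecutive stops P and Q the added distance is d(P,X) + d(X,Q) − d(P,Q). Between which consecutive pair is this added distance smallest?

between M1 and M2

Added distance for inserting X between each consecutive pair:
M0–M1: 911.7
M1–M2: 260.5
M2–M3: 338.8
Smallest added distance is 260.5, inserting between M1 and M2.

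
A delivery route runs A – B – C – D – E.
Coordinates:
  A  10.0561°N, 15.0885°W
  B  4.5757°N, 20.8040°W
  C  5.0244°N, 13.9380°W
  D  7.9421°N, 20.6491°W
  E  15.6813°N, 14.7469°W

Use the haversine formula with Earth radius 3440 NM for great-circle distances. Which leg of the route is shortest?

Leg distances:
A→B: 473.3 NM
B→C: 411.7 NM
C→D: 437.0 NM
D→E: 579.7 NM
The shortest leg is B–C at 411.7 NM.

B–C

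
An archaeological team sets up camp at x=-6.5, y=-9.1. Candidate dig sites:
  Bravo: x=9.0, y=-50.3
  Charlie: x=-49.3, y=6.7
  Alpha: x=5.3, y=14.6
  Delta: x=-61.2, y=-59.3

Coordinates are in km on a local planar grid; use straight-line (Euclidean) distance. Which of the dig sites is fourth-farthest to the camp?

Distances from the camp (x=-6.5, y=-9.1):
Delta: 74.2 km
Charlie: 45.6 km
Bravo: 44.0 km
Alpha: 26.5 km
The fourth-farthest is Alpha at 26.5 km.

Alpha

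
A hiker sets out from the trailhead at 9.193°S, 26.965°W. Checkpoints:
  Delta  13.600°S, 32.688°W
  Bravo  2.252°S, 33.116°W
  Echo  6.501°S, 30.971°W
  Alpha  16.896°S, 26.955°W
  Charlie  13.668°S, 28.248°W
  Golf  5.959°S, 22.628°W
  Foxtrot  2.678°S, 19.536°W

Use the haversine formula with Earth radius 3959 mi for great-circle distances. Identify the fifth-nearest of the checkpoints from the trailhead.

Alpha

Distance to each, sorted:
Charlie: 321.2 mi
Echo: 331.3 mi
Golf: 371.7 mi
Delta: 492.9 mi
Alpha: 532.3 mi
Bravo: 639.2 mi
Foxtrot: 680.5 mi
The fifth-nearest is Alpha at 532.3 mi.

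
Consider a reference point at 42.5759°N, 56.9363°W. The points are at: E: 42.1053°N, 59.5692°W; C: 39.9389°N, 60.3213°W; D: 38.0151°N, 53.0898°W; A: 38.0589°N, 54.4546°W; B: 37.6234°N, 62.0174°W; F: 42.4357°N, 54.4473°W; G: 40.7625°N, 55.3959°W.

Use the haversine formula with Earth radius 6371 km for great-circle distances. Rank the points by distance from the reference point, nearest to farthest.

F, E, G, C, A, D, B

Computing each great-circle distance from 42.5759°N, 56.9363°W:
F 42.4357°N, 54.4473°W: 204.6 km
E 42.1053°N, 59.5692°W: 222.6 km
G 40.7625°N, 55.3959°W: 238.8 km
C 39.9389°N, 60.3213°W: 407.4 km
A 38.0589°N, 54.4546°W: 544.5 km
D 38.0151°N, 53.0898°W: 602.8 km
B 37.6234°N, 62.0174°W: 699.7 km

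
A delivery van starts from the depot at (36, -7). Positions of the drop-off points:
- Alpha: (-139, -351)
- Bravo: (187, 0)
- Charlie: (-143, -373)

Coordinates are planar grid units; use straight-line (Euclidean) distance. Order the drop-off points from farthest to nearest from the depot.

Charlie, Alpha, Bravo

Distances from the depot:
Charlie (-143, -373): 407.4
Alpha (-139, -351): 386.0
Bravo (187, 0): 151.2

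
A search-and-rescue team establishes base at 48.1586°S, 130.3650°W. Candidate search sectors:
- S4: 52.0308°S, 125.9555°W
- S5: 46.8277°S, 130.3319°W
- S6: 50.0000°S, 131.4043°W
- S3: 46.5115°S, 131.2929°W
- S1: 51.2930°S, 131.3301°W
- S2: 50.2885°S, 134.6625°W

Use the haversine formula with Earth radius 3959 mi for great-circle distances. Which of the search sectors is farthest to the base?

S4

Distances from the base (48.1586°S, 130.3650°W):
S4: 331.2 mi
S2: 243.4 mi
S1: 220.8 mi
S6: 135.6 mi
S3: 121.8 mi
S5: 92.0 mi
The farthest is S4 at 331.2 mi.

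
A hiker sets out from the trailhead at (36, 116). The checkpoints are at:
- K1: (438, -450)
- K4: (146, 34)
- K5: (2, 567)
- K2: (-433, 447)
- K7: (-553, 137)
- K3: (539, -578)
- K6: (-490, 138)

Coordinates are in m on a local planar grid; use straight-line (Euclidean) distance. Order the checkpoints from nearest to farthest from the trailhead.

Computing each straight-line distance from (36, 116):
K4 (146, 34): 137.2 m
K5 (2, 567): 452.3 m
K6 (-490, 138): 526.5 m
K2 (-433, 447): 574.0 m
K7 (-553, 137): 589.4 m
K1 (438, -450): 694.2 m
K3 (539, -578): 857.1 m

K4, K5, K6, K2, K7, K1, K3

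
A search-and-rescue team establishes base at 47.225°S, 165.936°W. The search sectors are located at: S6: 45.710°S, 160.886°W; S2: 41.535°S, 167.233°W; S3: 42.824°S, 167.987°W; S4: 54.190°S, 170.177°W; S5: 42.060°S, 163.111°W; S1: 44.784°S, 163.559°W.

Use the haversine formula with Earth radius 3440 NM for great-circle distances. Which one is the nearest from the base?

Distance to each, sorted:
S1: 176.9 NM
S6: 227.7 NM
S3: 278.2 NM
S5: 332.7 NM
S2: 346.1 NM
S4: 448.0 NM
The nearest is S1 at 176.9 NM.

S1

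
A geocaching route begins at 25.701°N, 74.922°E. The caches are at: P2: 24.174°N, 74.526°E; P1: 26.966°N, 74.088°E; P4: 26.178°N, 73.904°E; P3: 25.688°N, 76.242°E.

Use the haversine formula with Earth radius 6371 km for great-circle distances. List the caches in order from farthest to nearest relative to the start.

Computing each great-circle distance from 25.701°N, 74.922°E:
P2 24.174°N, 74.526°E: 174.4 km
P1 26.966°N, 74.088°E: 163.4 km
P3 25.688°N, 76.242°E: 132.3 km
P4 26.178°N, 73.904°E: 114.8 km

P2, P1, P3, P4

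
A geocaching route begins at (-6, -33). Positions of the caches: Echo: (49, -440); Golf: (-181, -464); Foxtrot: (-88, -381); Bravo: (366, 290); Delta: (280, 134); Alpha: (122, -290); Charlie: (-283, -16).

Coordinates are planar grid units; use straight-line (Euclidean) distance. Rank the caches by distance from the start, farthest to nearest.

Computing each straight-line distance from (-6, -33):
Bravo (366, 290): 492.7
Golf (-181, -464): 465.2
Echo (49, -440): 410.7
Foxtrot (-88, -381): 357.5
Delta (280, 134): 331.2
Alpha (122, -290): 287.1
Charlie (-283, -16): 277.5

Bravo, Golf, Echo, Foxtrot, Delta, Alpha, Charlie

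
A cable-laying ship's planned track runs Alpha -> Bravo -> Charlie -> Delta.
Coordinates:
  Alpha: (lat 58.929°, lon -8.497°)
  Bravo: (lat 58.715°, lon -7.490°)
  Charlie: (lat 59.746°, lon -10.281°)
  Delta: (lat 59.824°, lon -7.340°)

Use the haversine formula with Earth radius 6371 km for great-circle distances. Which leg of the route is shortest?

Alpha–Bravo

Leg distances:
Alpha→Bravo: 62.7 km
Bravo→Charlie: 195.8 km
Charlie→Delta: 164.8 km
The shortest leg is Alpha–Bravo at 62.7 km.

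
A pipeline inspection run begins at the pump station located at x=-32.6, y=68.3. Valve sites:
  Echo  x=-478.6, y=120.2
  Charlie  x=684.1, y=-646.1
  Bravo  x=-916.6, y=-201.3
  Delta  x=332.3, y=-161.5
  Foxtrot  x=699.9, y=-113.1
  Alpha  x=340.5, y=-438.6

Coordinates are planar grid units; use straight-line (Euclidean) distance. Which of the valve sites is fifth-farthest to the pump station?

Echo

Distances from the pump station (x=-32.6, y=68.3):
Charlie: 1011.9
Bravo: 924.2
Foxtrot: 754.6
Alpha: 629.4
Echo: 449.0
Delta: 431.2
The fifth-farthest is Echo at 449.0.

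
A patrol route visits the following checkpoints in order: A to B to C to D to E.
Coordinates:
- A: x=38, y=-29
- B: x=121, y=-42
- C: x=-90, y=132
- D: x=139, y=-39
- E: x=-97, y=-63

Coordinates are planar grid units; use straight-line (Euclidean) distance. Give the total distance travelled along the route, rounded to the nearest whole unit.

881

Leg distances:
A→B: 84.0  (cumulative 84.0)
B→C: 273.5  (cumulative 357.5)
C→D: 285.8  (cumulative 643.3)
D→E: 237.2  (cumulative 880.5)
Total route length ≈ 881.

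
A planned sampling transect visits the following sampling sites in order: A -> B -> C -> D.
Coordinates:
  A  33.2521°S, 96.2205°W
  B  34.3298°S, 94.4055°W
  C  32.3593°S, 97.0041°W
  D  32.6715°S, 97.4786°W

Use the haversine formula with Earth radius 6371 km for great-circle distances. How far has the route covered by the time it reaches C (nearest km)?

532 km

Leg distances:
A→B: 206.1 km  (cumulative 206.1 km)
B→C: 326.0 km  (cumulative 532.1 km)
Cumulative distance at C ≈ 532 km.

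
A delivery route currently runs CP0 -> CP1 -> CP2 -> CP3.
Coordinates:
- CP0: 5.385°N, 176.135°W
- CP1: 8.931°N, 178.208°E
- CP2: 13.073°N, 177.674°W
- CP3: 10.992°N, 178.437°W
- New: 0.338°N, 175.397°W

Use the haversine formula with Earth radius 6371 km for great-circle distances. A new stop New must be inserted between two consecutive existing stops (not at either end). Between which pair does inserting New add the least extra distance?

between CP0 and CP1

Added distance for inserting New between each consecutive pair:
CP0–CP1: 1018.3 km
CP1–CP2: 1983.9 km
CP2–CP3: 2423.7 km
Smallest added distance is 1018.3 km, inserting between CP0 and CP1.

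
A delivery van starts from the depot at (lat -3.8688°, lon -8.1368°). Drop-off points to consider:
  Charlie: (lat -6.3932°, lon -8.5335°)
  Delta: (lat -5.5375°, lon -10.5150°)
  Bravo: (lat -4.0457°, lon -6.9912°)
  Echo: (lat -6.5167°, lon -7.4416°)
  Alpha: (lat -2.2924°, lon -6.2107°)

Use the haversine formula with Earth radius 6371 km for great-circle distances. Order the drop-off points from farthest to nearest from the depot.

Distance from the depot at (lat -3.8688°, lon -8.1368°) to each:
Delta (lat -5.5375°, lon -10.5150°): 322.3 km
Echo (lat -6.5167°, lon -7.4416°): 304.3 km
Charlie (lat -6.3932°, lon -8.5335°): 284.1 km
Alpha (lat -2.2924°, lon -6.2107°): 276.5 km
Bravo (lat -4.0457°, lon -6.9912°): 128.6 km

Delta, Echo, Charlie, Alpha, Bravo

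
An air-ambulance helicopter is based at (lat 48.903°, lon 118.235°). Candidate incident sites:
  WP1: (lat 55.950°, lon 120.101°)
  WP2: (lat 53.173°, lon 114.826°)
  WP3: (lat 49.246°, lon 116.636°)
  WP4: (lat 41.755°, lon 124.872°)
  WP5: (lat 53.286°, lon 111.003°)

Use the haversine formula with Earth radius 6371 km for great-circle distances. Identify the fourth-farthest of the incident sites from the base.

Distance to each, sorted:
WP4: 948.3 km
WP1: 793.7 km
WP5: 701.2 km
WP2: 531.1 km
WP3: 122.6 km
The fourth-farthest is WP2 at 531.1 km.

WP2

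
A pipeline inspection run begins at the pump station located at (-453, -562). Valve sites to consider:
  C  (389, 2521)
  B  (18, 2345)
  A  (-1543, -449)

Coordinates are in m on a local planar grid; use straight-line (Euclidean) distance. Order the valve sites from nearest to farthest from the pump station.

A, B, C

Computing each straight-line distance from (-453, -562):
A (-1543, -449): 1095.8 m
B (18, 2345): 2944.9 m
C (389, 2521): 3195.9 m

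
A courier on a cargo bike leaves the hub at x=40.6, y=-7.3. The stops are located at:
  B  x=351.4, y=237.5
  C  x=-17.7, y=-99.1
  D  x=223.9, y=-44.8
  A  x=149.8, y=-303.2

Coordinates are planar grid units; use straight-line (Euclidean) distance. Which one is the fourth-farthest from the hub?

C

Distances from the hub (x=40.6, y=-7.3):
B: 395.6
A: 315.4
D: 187.1
C: 108.7
The fourth-farthest is C at 108.7.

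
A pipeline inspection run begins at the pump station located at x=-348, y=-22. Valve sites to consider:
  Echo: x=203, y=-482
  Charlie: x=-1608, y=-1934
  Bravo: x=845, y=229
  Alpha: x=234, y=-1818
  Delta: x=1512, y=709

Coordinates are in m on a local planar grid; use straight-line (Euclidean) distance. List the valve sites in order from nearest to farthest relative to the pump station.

Echo, Bravo, Alpha, Delta, Charlie

Distances from the pump station:
Echo x=203, y=-482: 717.8 m
Bravo x=845, y=229: 1219.1 m
Alpha x=234, y=-1818: 1887.9 m
Delta x=1512, y=709: 1998.5 m
Charlie x=-1608, y=-1934: 2289.8 m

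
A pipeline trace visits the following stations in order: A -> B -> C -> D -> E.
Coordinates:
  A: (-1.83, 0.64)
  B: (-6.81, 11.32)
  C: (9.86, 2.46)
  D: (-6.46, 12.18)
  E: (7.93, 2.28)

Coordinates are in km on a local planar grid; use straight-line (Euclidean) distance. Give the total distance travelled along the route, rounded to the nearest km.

Leg distances:
A→B: 11.8 km  (cumulative 11.8 km)
B→C: 18.9 km  (cumulative 30.7 km)
C→D: 19.0 km  (cumulative 49.7 km)
D→E: 17.5 km  (cumulative 67.1 km)
Total route length ≈ 67 km.

67 km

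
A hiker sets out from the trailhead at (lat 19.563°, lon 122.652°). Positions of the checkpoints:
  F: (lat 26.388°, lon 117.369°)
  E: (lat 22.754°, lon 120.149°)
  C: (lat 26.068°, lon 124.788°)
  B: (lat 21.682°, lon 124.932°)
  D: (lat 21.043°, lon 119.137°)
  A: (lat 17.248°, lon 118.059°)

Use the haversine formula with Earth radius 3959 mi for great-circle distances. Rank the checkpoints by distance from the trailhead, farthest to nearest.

F, C, A, E, D, B

Distances from the trailhead:
F (lat 26.388°, lon 117.369°): 578.9 mi
C (lat 26.068°, lon 124.788°): 469.6 mi
A (lat 17.248°, lon 118.059°): 340.9 mi
E (lat 22.754°, lon 120.149°): 273.2 mi
D (lat 21.043°, lon 119.137°): 249.7 mi
B (lat 21.682°, lon 124.932°): 207.8 mi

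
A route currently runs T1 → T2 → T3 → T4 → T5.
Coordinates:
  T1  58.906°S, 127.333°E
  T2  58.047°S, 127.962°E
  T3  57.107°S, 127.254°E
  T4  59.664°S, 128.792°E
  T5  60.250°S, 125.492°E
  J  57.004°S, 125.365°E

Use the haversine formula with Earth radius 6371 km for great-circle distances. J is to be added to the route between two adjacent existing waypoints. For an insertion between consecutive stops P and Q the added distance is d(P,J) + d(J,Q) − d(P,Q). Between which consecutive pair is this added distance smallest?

Added distance for inserting J between each consecutive pair:
T1–T2: 332.6 km
T2–T3: 195.7 km
T3–T4: 173.7 km
T4–T5: 523.1 km
Smallest added distance is 173.7 km, inserting between T3 and T4.

between T3 and T4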